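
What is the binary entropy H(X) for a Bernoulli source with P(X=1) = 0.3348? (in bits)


H = -p*log2(p) - (1-p)*log2(1-p). -0.3348*log2(0.3348) = 0.528525; -0.6652*log2(0.6652) = 0.391231. H = 0.528525 + 0.391231 = 0.9198

0.9198 bits


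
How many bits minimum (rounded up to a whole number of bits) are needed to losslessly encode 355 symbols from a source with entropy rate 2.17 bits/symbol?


Minimum bits >= n * H = 355 * 2.17 = 770.35, rounded up to a whole number of bits = 771

771 bits


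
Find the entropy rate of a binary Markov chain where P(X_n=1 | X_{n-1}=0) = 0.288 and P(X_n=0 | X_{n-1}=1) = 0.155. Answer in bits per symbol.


Stationary distribution: pi_0 = p10/(p01+p10) = 0.3499, pi_1 = 0.6501. Entropy rate H' = pi_0*H(p01) + pi_1*H(p10) = 0.3499*0.8661 + 0.6501*0.6222 = 0.7076

0.7076 bits/symbol


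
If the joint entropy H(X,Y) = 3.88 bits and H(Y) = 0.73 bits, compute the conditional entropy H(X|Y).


H(X|Y) = H(X,Y) - H(Y) = 3.88 - 0.73 = 3.15

3.15 bits


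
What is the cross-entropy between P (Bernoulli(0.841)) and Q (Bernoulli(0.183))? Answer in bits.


H(P,Q) = -p*log2(q) - (1-p)*log2(1-q). -0.841*log2(0.183) = 2.060521; -0.159*log2(0.817) = 0.046363. H(P,Q) = 2.060521 + 0.046363 = 2.1069

2.1069 bits


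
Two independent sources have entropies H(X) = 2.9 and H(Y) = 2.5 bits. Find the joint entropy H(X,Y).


For independent variables, H(X,Y) = H(X) + H(Y) = 2.9 + 2.5 = 5.4

5.4 bits


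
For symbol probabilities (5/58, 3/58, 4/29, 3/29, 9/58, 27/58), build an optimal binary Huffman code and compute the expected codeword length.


Huffman construction (repeatedly merge the two least-probable nodes; each merge adds 1 bit to every symbol beneath it): 3/58 + 5/58 = 4/29; 3/29 + 4/29 = 7/29; 4/29 + 9/58 = 17/58; 7/29 + 17/58 = 31/58; 27/58 + 31/58 = 1. Resulting codeword lengths (in the order the probabilities were given): (4, 4, 3, 3, 3, 1). L_avg = sum(p_i * l_i) = 5/58*4 + 3/58*4 + 4/29*3 + 3/29*3 + 9/58*3 + 27/58*1 = 64/29 = 2.2069

2.2069 bits


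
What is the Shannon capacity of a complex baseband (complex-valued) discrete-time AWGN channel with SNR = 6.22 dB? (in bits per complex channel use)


SNR_linear = 10^(6.22/10) = 4.1879; C = log2(1 + SNR_linear) = log2(1 + 4.1879) = 2.3752

2.3752 bits/channel use


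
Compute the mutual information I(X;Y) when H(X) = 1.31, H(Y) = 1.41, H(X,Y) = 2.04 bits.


I(X;Y) = H(X) + H(Y) - H(X,Y) = 1.31 + 1.41 - 2.04 = 0.68

0.68 bits


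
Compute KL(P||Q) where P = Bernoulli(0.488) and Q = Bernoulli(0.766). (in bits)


KL = p*log2(p/q) + (1-p)*log2((1-p)/(1-q)) = 0.488*log2(0.488/0.766) + 0.512*log2(0.512/0.234) = 0.2609

0.2609 bits


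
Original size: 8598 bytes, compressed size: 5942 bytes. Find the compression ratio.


Ratio = original / compressed = 8598 / 5942 = 1.447

1.447


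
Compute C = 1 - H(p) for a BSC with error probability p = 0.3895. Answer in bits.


H(p) = -p*log2(p) - (1-p)*log2(1-p) = -0.3895*log2(0.3895) - 0.6105*log2(0.6105) = 0.529839 + 0.434637 = 0.9645. C = 1 - H(p) = 1 - 0.9645 = 0.0355

0.0355 bits


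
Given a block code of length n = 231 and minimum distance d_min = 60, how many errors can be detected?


Detection capability = d_min - 1 = 60 - 1 = 59

59 errors


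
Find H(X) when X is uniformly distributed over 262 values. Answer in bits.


H = log2(n) = log2(262) = 8.0334

8.0334 bits


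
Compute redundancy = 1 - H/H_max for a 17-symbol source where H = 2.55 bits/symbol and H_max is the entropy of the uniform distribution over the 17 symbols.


H_max = log2(K) = log2(17) = 4.0875 bits/symbol. Redundancy = 1 - H/H_max = 1 - 2.55/4.0875 = 1 - 0.6239 = 0.3761

0.3761


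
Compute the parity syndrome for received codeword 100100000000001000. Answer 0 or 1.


Syndrome = XOR of all bits = 1 XOR 0 XOR 0 XOR 1 XOR 0 XOR 0 XOR 0 XOR 0 XOR 0 XOR 0 XOR 0 XOR 0 XOR 0 XOR 0 XOR 1 XOR 0 XOR 0 XOR 0 = 1

1


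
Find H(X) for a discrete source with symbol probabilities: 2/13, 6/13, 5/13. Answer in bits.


H = -sum(p_i * log2(p_i)). Terms: -(2/13)*log2(2/13) = 0.415452; -(6/13)*log2(6/13) = 0.514836; -(5/13)*log2(5/13) = 0.530197. H = 0.415452 + 0.514836 + 0.530197 = 1.4605

1.4605 bits


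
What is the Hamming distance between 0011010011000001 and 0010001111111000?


Count differing positions: . . . ^ . ^ ^ ^ . . ^ ^ ^ . . ^ = 8 differences

8


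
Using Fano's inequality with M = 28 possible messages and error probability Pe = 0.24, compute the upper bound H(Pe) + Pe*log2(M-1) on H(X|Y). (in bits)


H(Pe) = -Pe*log2(Pe) - (1-Pe)*log2(1-Pe) = -0.24*log2(0.24) - 0.76*log2(0.76) = 0.494134 + 0.300906 = 0.795. Pe*log2(M-1) = 0.24*log2(27) = 1.141173. Bound = H(Pe) + Pe*log2(M-1) = 0.494134 + 0.300906 + 1.141173 = 1.9362

1.9362 bits


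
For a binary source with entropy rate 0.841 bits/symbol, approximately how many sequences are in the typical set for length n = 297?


log2|A_typical| = nH = 297 * 0.841 = 249.777, so |A_typical| ~ 2^249.777 = 1.550e+75

1.550e+75


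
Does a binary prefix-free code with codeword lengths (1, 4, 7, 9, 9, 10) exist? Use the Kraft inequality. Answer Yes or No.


Kraft sum = sum(2^(-l_i)) = 0.5752, need <= 1. Result: satisfied (a binary prefix-free code with these lengths exists)

Yes


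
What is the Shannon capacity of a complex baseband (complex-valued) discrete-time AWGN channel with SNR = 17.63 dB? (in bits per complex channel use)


SNR_linear = 10^(17.63/10) = 57.9429; C = log2(1 + SNR_linear) = log2(1 + 57.9429) = 5.8812

5.8812 bits/channel use


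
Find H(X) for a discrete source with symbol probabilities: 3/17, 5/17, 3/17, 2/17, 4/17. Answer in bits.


H = -sum(p_i * log2(p_i)). Terms: -(3/17)*log2(3/17) = 0.441618; -(5/17)*log2(5/17) = 0.519275; -(3/17)*log2(3/17) = 0.441618; -(2/17)*log2(2/17) = 0.363231; -(4/17)*log2(4/17) = 0.491168. H = 0.441618 + 0.519275 + 0.441618 + 0.363231 + 0.491168 = 2.2569

2.2569 bits


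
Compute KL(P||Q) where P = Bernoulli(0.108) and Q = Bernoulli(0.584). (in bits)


KL = p*log2(p/q) + (1-p)*log2((1-p)/(1-q)) = 0.108*log2(0.108/0.584) + 0.892*log2(0.892/0.416) = 0.7186

0.7186 bits


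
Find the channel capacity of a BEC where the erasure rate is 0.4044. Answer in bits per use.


C = 1 - epsilon = 1 - 0.4044 = 0.5956

0.5956 bits


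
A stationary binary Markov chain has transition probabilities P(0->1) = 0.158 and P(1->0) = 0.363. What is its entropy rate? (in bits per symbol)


Stationary distribution: pi_0 = p10/(p01+p10) = 0.6967, pi_1 = 0.3033. Entropy rate H' = pi_0*H(p01) + pi_1*H(p10) = 0.6967*0.6295 + 0.3033*0.9451 = 0.7252

0.7252 bits/symbol


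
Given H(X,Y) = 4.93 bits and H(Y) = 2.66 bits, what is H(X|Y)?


H(X|Y) = H(X,Y) - H(Y) = 4.93 - 2.66 = 2.27

2.27 bits


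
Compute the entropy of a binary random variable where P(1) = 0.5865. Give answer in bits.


H = -p*log2(p) - (1-p)*log2(1-p). -0.5865*log2(0.5865) = 0.451486; -0.4135*log2(0.4135) = 0.526816. H = 0.451486 + 0.526816 = 0.9783

0.9783 bits


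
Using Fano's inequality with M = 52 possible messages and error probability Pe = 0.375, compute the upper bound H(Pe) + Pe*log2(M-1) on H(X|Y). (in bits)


H(Pe) = -Pe*log2(Pe) - (1-Pe)*log2(1-Pe) = -0.375*log2(0.375) - 0.625*log2(0.625) = 0.530639 + 0.423795 = 0.9544. Pe*log2(M-1) = 0.375*log2(51) = 2.127160. Bound = H(Pe) + Pe*log2(M-1) = 0.530639 + 0.423795 + 2.127160 = 3.0816

3.0816 bits


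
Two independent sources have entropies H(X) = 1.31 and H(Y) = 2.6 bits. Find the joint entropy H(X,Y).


For independent variables, H(X,Y) = H(X) + H(Y) = 1.31 + 2.6 = 3.91

3.91 bits


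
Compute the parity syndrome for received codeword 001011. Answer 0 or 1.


Syndrome = XOR of all bits = 0 XOR 0 XOR 1 XOR 0 XOR 1 XOR 1 = 1

1


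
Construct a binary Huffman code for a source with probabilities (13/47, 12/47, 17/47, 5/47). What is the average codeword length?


Huffman construction (repeatedly merge the two least-probable nodes; each merge adds 1 bit to every symbol beneath it): 5/47 + 12/47 = 17/47; 13/47 + 17/47 = 30/47; 17/47 + 30/47 = 1. Resulting codeword lengths (in the order the probabilities were given): (2, 2, 2, 2). L_avg = sum(p_i * l_i) = 13/47*2 + 12/47*2 + 17/47*2 + 5/47*2 = 2

2.0 bits


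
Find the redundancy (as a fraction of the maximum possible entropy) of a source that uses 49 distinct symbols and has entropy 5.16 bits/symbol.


H_max = log2(K) = log2(49) = 5.6147 bits/symbol. Redundancy = 1 - H/H_max = 1 - 5.16/5.6147 = 1 - 0.919 = 0.081

0.081


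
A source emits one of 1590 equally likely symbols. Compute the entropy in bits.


H = log2(n) = log2(1590) = 10.6348

10.6348 bits


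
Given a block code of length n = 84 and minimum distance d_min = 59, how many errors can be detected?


Detection capability = d_min - 1 = 59 - 1 = 58

58 errors


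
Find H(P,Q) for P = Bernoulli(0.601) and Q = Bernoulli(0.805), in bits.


H(P,Q) = -p*log2(q) - (1-p)*log2(1-q). -0.601*log2(0.805) = 0.188077; -0.399*log2(0.195) = 0.941023. H(P,Q) = 0.188077 + 0.941023 = 1.1291

1.1291 bits


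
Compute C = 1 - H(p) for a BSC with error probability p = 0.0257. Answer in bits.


H(p) = -p*log2(p) - (1-p)*log2(1-p) = -0.0257*log2(0.0257) - 0.9743*log2(0.9743) = 0.135750 + 0.036597 = 0.1723. C = 1 - H(p) = 1 - 0.1723 = 0.8277

0.8277 bits


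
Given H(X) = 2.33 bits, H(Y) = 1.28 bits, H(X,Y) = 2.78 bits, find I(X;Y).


I(X;Y) = H(X) + H(Y) - H(X,Y) = 2.33 + 1.28 - 2.78 = 0.83

0.83 bits


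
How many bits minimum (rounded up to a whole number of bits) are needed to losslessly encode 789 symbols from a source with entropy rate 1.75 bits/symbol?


Minimum bits >= n * H = 789 * 1.75 = 1380.75, rounded up to a whole number of bits = 1381

1381 bits


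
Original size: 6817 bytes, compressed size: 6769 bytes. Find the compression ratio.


Ratio = original / compressed = 6817 / 6769 = 1.0071

1.0071


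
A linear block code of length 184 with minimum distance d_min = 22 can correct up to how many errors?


Correction capability = floor((d-1)/2) = floor((22-1)/2) = 10

10 errors


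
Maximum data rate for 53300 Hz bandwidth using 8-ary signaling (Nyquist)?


Rate = 2 * B * log2(M) = 2 * 53300 * 3.0 = 319800.0

319800.0 bps


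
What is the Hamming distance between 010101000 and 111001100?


Count differing positions: ^ . ^ ^ . . ^ . . = 4 differences

4


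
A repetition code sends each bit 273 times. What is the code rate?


Rate = k/n = 1/273

1/273


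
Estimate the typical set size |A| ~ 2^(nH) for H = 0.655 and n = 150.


log2|A_typical| = nH = 150 * 0.655 = 98.25, so |A_typical| ~ 2^98.25 = 3.769e+29

3.769e+29


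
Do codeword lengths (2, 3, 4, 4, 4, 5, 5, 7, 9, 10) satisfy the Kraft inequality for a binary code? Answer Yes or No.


Kraft sum = sum(2^(-l_i)) = 0.6357, need <= 1. Result: satisfied (a binary prefix-free code with these lengths exists)

Yes


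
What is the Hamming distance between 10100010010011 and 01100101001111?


Count differing positions: ^ ^ . . . ^ ^ ^ . ^ ^ ^ . . = 8 differences

8


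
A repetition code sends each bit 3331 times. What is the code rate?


Rate = k/n = 1/3331

1/3331


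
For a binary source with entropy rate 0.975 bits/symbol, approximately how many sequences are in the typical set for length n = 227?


log2|A_typical| = nH = 227 * 0.975 = 221.325, so |A_typical| ~ 2^221.325 = 4.221e+66

4.221e+66


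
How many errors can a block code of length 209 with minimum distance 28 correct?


Correction capability = floor((d-1)/2) = floor((28-1)/2) = 13

13 errors


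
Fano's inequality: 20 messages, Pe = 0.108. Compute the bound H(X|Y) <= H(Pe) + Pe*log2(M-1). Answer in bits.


H(Pe) = -Pe*log2(Pe) - (1-Pe)*log2(1-Pe) = -0.108*log2(0.108) - 0.892*log2(0.892) = 0.346777 + 0.147077 = 0.4939. Pe*log2(M-1) = 0.108*log2(19) = 0.458776. Bound = H(Pe) + Pe*log2(M-1) = 0.346777 + 0.147077 + 0.458776 = 0.9526

0.9526 bits


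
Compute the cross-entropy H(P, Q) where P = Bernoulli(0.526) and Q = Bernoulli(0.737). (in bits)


H(P,Q) = -p*log2(q) - (1-p)*log2(1-q). -0.526*log2(0.737) = 0.231579; -0.474*log2(0.263) = 0.913334. H(P,Q) = 0.231579 + 0.913334 = 1.1449

1.1449 bits


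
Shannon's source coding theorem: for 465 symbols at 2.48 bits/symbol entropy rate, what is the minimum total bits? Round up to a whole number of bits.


Minimum bits >= n * H = 465 * 2.48 = 1153.2, rounded up to a whole number of bits = 1154

1154 bits


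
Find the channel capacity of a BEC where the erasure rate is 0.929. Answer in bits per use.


C = 1 - epsilon = 1 - 0.929 = 0.071

0.071 bits


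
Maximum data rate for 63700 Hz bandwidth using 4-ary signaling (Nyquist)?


Rate = 2 * B * log2(M) = 2 * 63700 * 2.0 = 254800.0

254800.0 bps


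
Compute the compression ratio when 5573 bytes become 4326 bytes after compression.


Ratio = original / compressed = 5573 / 4326 = 1.2883

1.2883


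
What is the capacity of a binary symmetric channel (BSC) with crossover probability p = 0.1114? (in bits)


H(p) = -p*log2(p) - (1-p)*log2(1-p) = -0.1114*log2(0.1114) - 0.8886*log2(0.8886) = 0.352712 + 0.151412 = 0.5041. C = 1 - H(p) = 1 - 0.5041 = 0.4959

0.4959 bits


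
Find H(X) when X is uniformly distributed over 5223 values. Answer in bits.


H = log2(n) = log2(5223) = 12.3507

12.3507 bits


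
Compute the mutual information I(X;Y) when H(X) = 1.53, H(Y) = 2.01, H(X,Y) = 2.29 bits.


I(X;Y) = H(X) + H(Y) - H(X,Y) = 1.53 + 2.01 - 2.29 = 1.25

1.25 bits


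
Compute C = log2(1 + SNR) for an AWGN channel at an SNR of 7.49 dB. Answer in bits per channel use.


SNR_linear = 10^(7.49/10) = 5.6105; C = log2(1 + SNR_linear) = log2(1 + 5.6105) = 2.7248

2.7248 bits/channel use


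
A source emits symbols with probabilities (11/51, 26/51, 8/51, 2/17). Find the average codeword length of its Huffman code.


Huffman construction (repeatedly merge the two least-probable nodes; each merge adds 1 bit to every symbol beneath it): 2/17 + 8/51 = 14/51; 11/51 + 14/51 = 25/51; 25/51 + 26/51 = 1. Resulting codeword lengths (in the order the probabilities were given): (2, 1, 3, 3). L_avg = sum(p_i * l_i) = 11/51*2 + 26/51*1 + 8/51*3 + 2/17*3 = 30/17 = 1.7647

1.7647 bits


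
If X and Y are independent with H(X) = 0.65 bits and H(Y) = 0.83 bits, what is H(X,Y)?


For independent variables, H(X,Y) = H(X) + H(Y) = 0.65 + 0.83 = 1.48

1.48 bits


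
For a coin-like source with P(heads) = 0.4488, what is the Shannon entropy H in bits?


H = -p*log2(p) - (1-p)*log2(1-p). -0.4488*log2(0.4488) = 0.518748; -0.5512*log2(0.5512) = 0.473675. H = 0.518748 + 0.473675 = 0.9924

0.9924 bits


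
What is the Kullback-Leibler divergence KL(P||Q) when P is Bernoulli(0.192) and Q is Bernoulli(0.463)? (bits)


KL = p*log2(p/q) + (1-p)*log2((1-p)/(1-q)) = 0.192*log2(0.192/0.463) + 0.808*log2(0.808/0.537) = 0.2324

0.2324 bits


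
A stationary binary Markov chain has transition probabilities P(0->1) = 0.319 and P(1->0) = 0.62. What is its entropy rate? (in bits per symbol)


Stationary distribution: pi_0 = p10/(p01+p10) = 0.6603, pi_1 = 0.3397. Entropy rate H' = pi_0*H(p01) + pi_1*H(p10) = 0.6603*0.9033 + 0.3397*0.958 = 0.9219

0.9219 bits/symbol


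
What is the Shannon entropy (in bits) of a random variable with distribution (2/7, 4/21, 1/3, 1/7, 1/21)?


H = -sum(p_i * log2(p_i)). Terms: -(2/7)*log2(2/7) = 0.516387; -(4/21)*log2(4/21) = 0.455680; -(1/3)*log2(1/3) = 0.528321; -(1/7)*log2(1/7) = 0.401051; -(1/21)*log2(1/21) = 0.209158. H = 0.516387 + 0.455680 + 0.528321 + 0.401051 + 0.209158 = 2.1106

2.1106 bits


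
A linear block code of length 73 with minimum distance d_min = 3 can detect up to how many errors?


Detection capability = d_min - 1 = 3 - 1 = 2

2 errors


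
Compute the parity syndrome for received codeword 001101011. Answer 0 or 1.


Syndrome = XOR of all bits = 0 XOR 0 XOR 1 XOR 1 XOR 0 XOR 1 XOR 0 XOR 1 XOR 1 = 1

1


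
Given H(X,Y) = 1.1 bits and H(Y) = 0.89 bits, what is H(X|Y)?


H(X|Y) = H(X,Y) - H(Y) = 1.1 - 0.89 = 0.21

0.21 bits


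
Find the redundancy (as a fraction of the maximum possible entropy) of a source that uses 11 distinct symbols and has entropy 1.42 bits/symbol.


H_max = log2(K) = log2(11) = 3.4594 bits/symbol. Redundancy = 1 - H/H_max = 1 - 1.42/3.4594 = 1 - 0.4105 = 0.5895

0.5895


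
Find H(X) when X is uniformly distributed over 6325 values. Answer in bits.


H = log2(n) = log2(6325) = 12.6268

12.6268 bits


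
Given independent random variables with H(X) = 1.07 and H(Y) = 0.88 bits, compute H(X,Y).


For independent variables, H(X,Y) = H(X) + H(Y) = 1.07 + 0.88 = 1.95

1.95 bits


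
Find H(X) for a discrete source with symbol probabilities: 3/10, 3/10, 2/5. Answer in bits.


H = -sum(p_i * log2(p_i)). Terms: -(3/10)*log2(3/10) = 0.521090; -(3/10)*log2(3/10) = 0.521090; -(2/5)*log2(2/5) = 0.528771. H = 0.521090 + 0.521090 + 0.528771 = 1.571

1.571 bits


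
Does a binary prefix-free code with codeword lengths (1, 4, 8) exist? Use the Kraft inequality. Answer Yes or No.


Kraft sum = sum(2^(-l_i)) = 0.5664, need <= 1. Result: satisfied (a binary prefix-free code with these lengths exists)

Yes


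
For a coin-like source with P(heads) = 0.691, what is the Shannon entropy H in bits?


H = -p*log2(p) - (1-p)*log2(1-p). -0.691*log2(0.691) = 0.368470; -0.309*log2(0.309) = 0.523545. H = 0.368470 + 0.523545 = 0.892

0.892 bits


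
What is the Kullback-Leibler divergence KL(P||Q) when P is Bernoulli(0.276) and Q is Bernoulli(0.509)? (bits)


KL = p*log2(p/q) + (1-p)*log2((1-p)/(1-q)) = 0.276*log2(0.276/0.509) + 0.724*log2(0.724/0.491) = 0.1619

0.1619 bits


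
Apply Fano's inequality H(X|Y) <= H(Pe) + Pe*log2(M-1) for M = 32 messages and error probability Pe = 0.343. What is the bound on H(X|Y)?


H(Pe) = -Pe*log2(Pe) - (1-Pe)*log2(1-Pe) = -0.343*log2(0.343) - 0.657*log2(0.657) = 0.529496 + 0.398165 = 0.9277. Pe*log2(M-1) = 0.343*log2(31) = 1.699289. Bound = H(Pe) + Pe*log2(M-1) = 0.529496 + 0.398165 + 1.699289 = 2.6269

2.6269 bits


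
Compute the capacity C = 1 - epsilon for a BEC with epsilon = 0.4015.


C = 1 - epsilon = 1 - 0.4015 = 0.5985

0.5985 bits


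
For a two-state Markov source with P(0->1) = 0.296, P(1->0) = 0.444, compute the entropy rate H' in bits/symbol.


Stationary distribution: pi_0 = p10/(p01+p10) = 0.6, pi_1 = 0.4. Entropy rate H' = pi_0*H(p01) + pi_1*H(p10) = 0.6*0.8763 + 0.4*0.9909 = 0.9222

0.9222 bits/symbol


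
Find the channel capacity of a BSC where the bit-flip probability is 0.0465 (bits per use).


H(p) = -p*log2(p) - (1-p)*log2(1-p) = -0.0465*log2(0.0465) - 0.9535*log2(0.9535) = 0.205838 + 0.065501 = 0.2713. C = 1 - H(p) = 1 - 0.2713 = 0.7287

0.7287 bits


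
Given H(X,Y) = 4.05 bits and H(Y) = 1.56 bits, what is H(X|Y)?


H(X|Y) = H(X,Y) - H(Y) = 4.05 - 1.56 = 2.49

2.49 bits


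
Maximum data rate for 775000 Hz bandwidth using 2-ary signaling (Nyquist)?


Rate = 2 * B * log2(M) = 2 * 775000 * 1.0 = 1550000.0

1550000.0 bps


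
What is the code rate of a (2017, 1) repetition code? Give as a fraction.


Rate = k/n = 1/2017

1/2017


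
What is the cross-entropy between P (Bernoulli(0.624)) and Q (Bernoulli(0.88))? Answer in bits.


H(P,Q) = -p*log2(q) - (1-p)*log2(1-q). -0.624*log2(0.88) = 0.115081; -0.376*log2(0.12) = 1.150144. H(P,Q) = 0.115081 + 1.150144 = 1.2652

1.2652 bits


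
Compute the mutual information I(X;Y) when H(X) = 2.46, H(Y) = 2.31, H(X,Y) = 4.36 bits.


I(X;Y) = H(X) + H(Y) - H(X,Y) = 2.46 + 2.31 - 4.36 = 0.41

0.41 bits


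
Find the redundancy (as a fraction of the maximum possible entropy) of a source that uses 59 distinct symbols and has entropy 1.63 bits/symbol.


H_max = log2(K) = log2(59) = 5.8826 bits/symbol. Redundancy = 1 - H/H_max = 1 - 1.63/5.8826 = 1 - 0.2771 = 0.7229

0.7229


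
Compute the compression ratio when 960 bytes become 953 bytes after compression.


Ratio = original / compressed = 960 / 953 = 1.0073

1.0073


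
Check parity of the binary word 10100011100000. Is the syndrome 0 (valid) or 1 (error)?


Syndrome = XOR of all bits = 1 XOR 0 XOR 1 XOR 0 XOR 0 XOR 0 XOR 1 XOR 1 XOR 1 XOR 0 XOR 0 XOR 0 XOR 0 XOR 0 = 1

1


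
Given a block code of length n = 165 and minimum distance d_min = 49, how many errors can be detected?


Detection capability = d_min - 1 = 49 - 1 = 48

48 errors


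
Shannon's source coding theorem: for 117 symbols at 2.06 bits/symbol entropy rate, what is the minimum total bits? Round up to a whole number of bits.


Minimum bits >= n * H = 117 * 2.06 = 241.02, rounded up to a whole number of bits = 242

242 bits


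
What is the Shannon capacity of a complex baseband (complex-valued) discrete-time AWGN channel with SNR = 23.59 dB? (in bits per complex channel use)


SNR_linear = 10^(23.59/10) = 228.5599; C = log2(1 + SNR_linear) = log2(1 + 228.5599) = 7.8427

7.8427 bits/channel use


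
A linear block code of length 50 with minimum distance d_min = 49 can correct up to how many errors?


Correction capability = floor((d-1)/2) = floor((49-1)/2) = 24

24 errors


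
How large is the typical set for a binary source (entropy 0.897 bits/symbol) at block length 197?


log2|A_typical| = nH = 197 * 0.897 = 176.709, so |A_typical| ~ 2^176.709 = 1.566e+53

1.566e+53


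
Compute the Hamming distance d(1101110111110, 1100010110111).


Count differing positions: . . . ^ ^ . . . . ^ . . ^ = 4 differences

4


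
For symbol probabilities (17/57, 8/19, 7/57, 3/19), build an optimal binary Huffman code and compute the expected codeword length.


Huffman construction (repeatedly merge the two least-probable nodes; each merge adds 1 bit to every symbol beneath it): 7/57 + 3/19 = 16/57; 16/57 + 17/57 = 11/19; 8/19 + 11/19 = 1. Resulting codeword lengths (in the order the probabilities were given): (2, 1, 3, 3). L_avg = sum(p_i * l_i) = 17/57*2 + 8/19*1 + 7/57*3 + 3/19*3 = 106/57 = 1.8596

1.8596 bits


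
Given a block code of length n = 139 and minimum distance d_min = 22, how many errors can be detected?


Detection capability = d_min - 1 = 22 - 1 = 21

21 errors


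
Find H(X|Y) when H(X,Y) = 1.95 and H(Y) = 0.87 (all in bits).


H(X|Y) = H(X,Y) - H(Y) = 1.95 - 0.87 = 1.08

1.08 bits


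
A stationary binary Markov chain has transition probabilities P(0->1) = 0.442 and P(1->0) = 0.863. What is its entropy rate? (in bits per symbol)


Stationary distribution: pi_0 = p10/(p01+p10) = 0.6613, pi_1 = 0.3387. Entropy rate H' = pi_0*H(p01) + pi_1*H(p10) = 0.6613*0.9903 + 0.3387*0.5763 = 0.8501

0.8501 bits/symbol


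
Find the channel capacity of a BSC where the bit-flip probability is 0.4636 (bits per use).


H(p) = -p*log2(p) - (1-p)*log2(1-p) = -0.4636*log2(0.4636) - 0.5364*log2(0.5364) = 0.514154 + 0.482019 = 0.9962. C = 1 - H(p) = 1 - 0.9962 = 0.0038

0.0038 bits


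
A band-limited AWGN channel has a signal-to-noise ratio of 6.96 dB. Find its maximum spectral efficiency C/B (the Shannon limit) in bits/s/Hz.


SNR_linear = 10^(6.96/10) = 4.9659; C/B = log2(1 + SNR_linear) = log2(1 + 4.9659) = 2.5767

2.5767 bits/s/Hz


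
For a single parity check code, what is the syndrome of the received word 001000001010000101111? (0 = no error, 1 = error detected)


Syndrome = XOR of all bits = 0 XOR 0 XOR 1 XOR 0 XOR 0 XOR 0 XOR 0 XOR 0 XOR 1 XOR 0 XOR 1 XOR 0 XOR 0 XOR 0 XOR 0 XOR 1 XOR 0 XOR 1 XOR 1 XOR 1 XOR 1 = 0

0


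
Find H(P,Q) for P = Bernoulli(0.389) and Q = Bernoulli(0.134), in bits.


H(P,Q) = -p*log2(q) - (1-p)*log2(1-q). -0.389*log2(0.134) = 1.127981; -0.611*log2(0.866) = 0.126820. H(P,Q) = 1.127981 + 0.126820 = 1.2548

1.2548 bits


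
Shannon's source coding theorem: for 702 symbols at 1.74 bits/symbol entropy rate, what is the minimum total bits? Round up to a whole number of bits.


Minimum bits >= n * H = 702 * 1.74 = 1221.48, rounded up to a whole number of bits = 1222

1222 bits


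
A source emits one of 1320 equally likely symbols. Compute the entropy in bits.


H = log2(n) = log2(1320) = 10.3663

10.3663 bits


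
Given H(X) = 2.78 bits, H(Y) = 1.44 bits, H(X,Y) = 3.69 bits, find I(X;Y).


I(X;Y) = H(X) + H(Y) - H(X,Y) = 2.78 + 1.44 - 3.69 = 0.53

0.53 bits


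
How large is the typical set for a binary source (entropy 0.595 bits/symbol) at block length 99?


log2|A_typical| = nH = 99 * 0.595 = 58.905, so |A_typical| ~ 2^58.905 = 5.397e+17

5.397e+17


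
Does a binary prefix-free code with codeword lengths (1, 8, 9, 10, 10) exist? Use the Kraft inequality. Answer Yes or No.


Kraft sum = sum(2^(-l_i)) = 0.5078, need <= 1. Result: satisfied (a binary prefix-free code with these lengths exists)

Yes


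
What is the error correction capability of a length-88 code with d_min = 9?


Correction capability = floor((d-1)/2) = floor((9-1)/2) = 4

4 errors


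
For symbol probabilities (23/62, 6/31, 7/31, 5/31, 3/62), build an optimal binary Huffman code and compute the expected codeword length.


Huffman construction (repeatedly merge the two least-probable nodes; each merge adds 1 bit to every symbol beneath it): 3/62 + 5/31 = 13/62; 6/31 + 13/62 = 25/62; 7/31 + 23/62 = 37/62; 25/62 + 37/62 = 1. Resulting codeword lengths (in the order the probabilities were given): (2, 2, 2, 3, 3). L_avg = sum(p_i * l_i) = 23/62*2 + 6/31*2 + 7/31*2 + 5/31*3 + 3/62*3 = 137/62 = 2.2097

2.2097 bits


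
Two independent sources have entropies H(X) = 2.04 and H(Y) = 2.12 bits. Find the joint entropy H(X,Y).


For independent variables, H(X,Y) = H(X) + H(Y) = 2.04 + 2.12 = 4.16

4.16 bits


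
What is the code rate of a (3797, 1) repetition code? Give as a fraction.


Rate = k/n = 1/3797

1/3797


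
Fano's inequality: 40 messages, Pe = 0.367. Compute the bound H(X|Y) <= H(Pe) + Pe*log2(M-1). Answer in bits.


H(Pe) = -Pe*log2(Pe) - (1-Pe)*log2(1-Pe) = -0.367*log2(0.367) - 0.633*log2(0.633) = 0.530736 + 0.417604 = 0.9483. Pe*log2(M-1) = 0.367*log2(39) = 1.939743. Bound = H(Pe) + Pe*log2(M-1) = 0.530736 + 0.417604 + 1.939743 = 2.8881

2.8881 bits


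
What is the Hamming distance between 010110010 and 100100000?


Count differing positions: ^ ^ . . ^ . . ^ . = 4 differences

4


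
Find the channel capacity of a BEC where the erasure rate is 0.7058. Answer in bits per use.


C = 1 - epsilon = 1 - 0.7058 = 0.2942

0.2942 bits


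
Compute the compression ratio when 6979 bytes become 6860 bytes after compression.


Ratio = original / compressed = 6979 / 6860 = 1.0173

1.0173


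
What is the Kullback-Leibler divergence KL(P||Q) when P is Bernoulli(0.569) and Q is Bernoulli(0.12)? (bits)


KL = p*log2(p/q) + (1-p)*log2((1-p)/(1-q)) = 0.569*log2(0.569/0.12) + 0.431*log2(0.431/0.88) = 0.8338

0.8338 bits


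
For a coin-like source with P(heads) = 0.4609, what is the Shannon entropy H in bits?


H = -p*log2(p) - (1-p)*log2(1-p). -0.4609*log2(0.4609) = 0.515044; -0.5391*log2(0.5391) = 0.480540. H = 0.515044 + 0.480540 = 0.9956

0.9956 bits


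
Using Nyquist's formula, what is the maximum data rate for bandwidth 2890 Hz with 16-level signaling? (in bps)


Rate = 2 * B * log2(M) = 2 * 2890 * 4.0 = 23120.0

23120.0 bps


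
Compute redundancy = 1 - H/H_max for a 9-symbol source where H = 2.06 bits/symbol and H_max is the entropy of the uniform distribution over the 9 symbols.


H_max = log2(K) = log2(9) = 3.1699 bits/symbol. Redundancy = 1 - H/H_max = 1 - 2.06/3.1699 = 1 - 0.6499 = 0.3501

0.3501


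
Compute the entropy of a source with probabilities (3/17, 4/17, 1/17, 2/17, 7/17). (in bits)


H = -sum(p_i * log2(p_i)). Terms: -(3/17)*log2(3/17) = 0.441618; -(4/17)*log2(4/17) = 0.491168; -(1/17)*log2(1/17) = 0.240439; -(2/17)*log2(2/17) = 0.363231; -(7/17)*log2(7/17) = 0.527103. H = 0.441618 + 0.491168 + 0.240439 + 0.363231 + 0.527103 = 2.0636

2.0636 bits


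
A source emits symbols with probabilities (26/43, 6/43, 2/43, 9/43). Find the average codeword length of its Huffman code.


Huffman construction (repeatedly merge the two least-probable nodes; each merge adds 1 bit to every symbol beneath it): 2/43 + 6/43 = 8/43; 8/43 + 9/43 = 17/43; 17/43 + 26/43 = 1. Resulting codeword lengths (in the order the probabilities were given): (1, 3, 3, 2). L_avg = sum(p_i * l_i) = 26/43*1 + 6/43*3 + 2/43*3 + 9/43*2 = 68/43 = 1.5814

1.5814 bits


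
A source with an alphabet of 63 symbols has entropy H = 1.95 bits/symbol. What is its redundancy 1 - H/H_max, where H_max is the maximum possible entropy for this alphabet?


H_max = log2(K) = log2(63) = 5.9773 bits/symbol. Redundancy = 1 - H/H_max = 1 - 1.95/5.9773 = 1 - 0.3262 = 0.6738

0.6738


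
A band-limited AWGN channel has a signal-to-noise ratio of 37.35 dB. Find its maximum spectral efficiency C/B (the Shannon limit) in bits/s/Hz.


SNR_linear = 10^(37.35/10) = 5432.5033; C/B = log2(1 + SNR_linear) = log2(1 + 5432.5033) = 12.4077

12.4077 bits/s/Hz


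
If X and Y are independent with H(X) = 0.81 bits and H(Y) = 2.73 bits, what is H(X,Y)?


For independent variables, H(X,Y) = H(X) + H(Y) = 0.81 + 2.73 = 3.54

3.54 bits


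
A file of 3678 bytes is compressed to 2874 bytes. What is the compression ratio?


Ratio = original / compressed = 3678 / 2874 = 1.2797

1.2797


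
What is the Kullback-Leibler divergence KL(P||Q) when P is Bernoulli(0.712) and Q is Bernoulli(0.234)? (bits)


KL = p*log2(p/q) + (1-p)*log2((1-p)/(1-q)) = 0.712*log2(0.712/0.234) + 0.288*log2(0.288/0.766) = 0.7366

0.7366 bits


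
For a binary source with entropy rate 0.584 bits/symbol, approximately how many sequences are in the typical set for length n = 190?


log2|A_typical| = nH = 190 * 0.584 = 110.96, so |A_typical| ~ 2^110.96 = 2.525e+33

2.525e+33


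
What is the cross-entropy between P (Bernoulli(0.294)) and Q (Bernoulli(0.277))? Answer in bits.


H(P,Q) = -p*log2(q) - (1-p)*log2(1-q). -0.294*log2(0.277) = 0.544500; -0.706*log2(0.723) = 0.330360. H(P,Q) = 0.544500 + 0.330360 = 0.8749

0.8749 bits


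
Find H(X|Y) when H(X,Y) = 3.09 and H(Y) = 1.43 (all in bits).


H(X|Y) = H(X,Y) - H(Y) = 3.09 - 1.43 = 1.66

1.66 bits


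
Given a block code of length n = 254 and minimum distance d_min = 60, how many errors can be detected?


Detection capability = d_min - 1 = 60 - 1 = 59

59 errors


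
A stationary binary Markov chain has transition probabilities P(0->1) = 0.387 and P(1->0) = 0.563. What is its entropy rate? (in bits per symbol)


Stationary distribution: pi_0 = p10/(p01+p10) = 0.5926, pi_1 = 0.4074. Entropy rate H' = pi_0*H(p01) + pi_1*H(p10) = 0.5926*0.9628 + 0.4074*0.9885 = 0.9733

0.9733 bits/symbol


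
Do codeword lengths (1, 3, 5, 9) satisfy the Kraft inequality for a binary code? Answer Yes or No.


Kraft sum = sum(2^(-l_i)) = 0.6582, need <= 1. Result: satisfied (a binary prefix-free code with these lengths exists)

Yes


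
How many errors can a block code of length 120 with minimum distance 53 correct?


Correction capability = floor((d-1)/2) = floor((53-1)/2) = 26

26 errors


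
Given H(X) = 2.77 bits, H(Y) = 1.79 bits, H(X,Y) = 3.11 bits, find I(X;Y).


I(X;Y) = H(X) + H(Y) - H(X,Y) = 2.77 + 1.79 - 3.11 = 1.45

1.45 bits


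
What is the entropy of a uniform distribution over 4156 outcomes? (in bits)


H = log2(n) = log2(4156) = 12.021

12.021 bits


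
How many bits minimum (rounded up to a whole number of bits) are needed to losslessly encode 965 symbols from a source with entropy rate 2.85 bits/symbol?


Minimum bits >= n * H = 965 * 2.85 = 2750.25, rounded up to a whole number of bits = 2751

2751 bits


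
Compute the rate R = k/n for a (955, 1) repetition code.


Rate = k/n = 1/955

1/955


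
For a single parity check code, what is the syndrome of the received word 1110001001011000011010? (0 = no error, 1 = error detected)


Syndrome = XOR of all bits = 1 XOR 1 XOR 1 XOR 0 XOR 0 XOR 0 XOR 1 XOR 0 XOR 0 XOR 1 XOR 0 XOR 1 XOR 1 XOR 0 XOR 0 XOR 0 XOR 0 XOR 1 XOR 1 XOR 0 XOR 1 XOR 0 = 0

0


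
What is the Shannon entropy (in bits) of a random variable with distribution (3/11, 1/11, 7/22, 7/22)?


H = -sum(p_i * log2(p_i)). Terms: -(3/11)*log2(3/11) = 0.511219; -(1/11)*log2(1/11) = 0.314494; -(7/22)*log2(7/22) = 0.525661; -(7/22)*log2(7/22) = 0.525661. H = 0.511219 + 0.314494 + 0.525661 + 0.525661 = 1.877

1.877 bits


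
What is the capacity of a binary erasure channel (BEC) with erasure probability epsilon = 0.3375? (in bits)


C = 1 - epsilon = 1 - 0.3375 = 0.6625

0.6625 bits


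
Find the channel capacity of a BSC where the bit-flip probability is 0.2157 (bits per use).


H(p) = -p*log2(p) - (1-p)*log2(1-p) = -0.2157*log2(0.2157) - 0.7843*log2(0.7843) = 0.477323 + 0.274915 = 0.7522. C = 1 - H(p) = 1 - 0.7522 = 0.2478

0.2478 bits


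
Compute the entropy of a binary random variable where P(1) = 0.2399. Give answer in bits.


H = -p*log2(p) - (1-p)*log2(1-p). -0.2399*log2(0.2399) = 0.494073; -0.7601*log2(0.7601) = 0.300801. H = 0.494073 + 0.300801 = 0.7949

0.7949 bits


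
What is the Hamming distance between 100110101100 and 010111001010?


Count differing positions: ^ ^ . . . ^ ^ . . ^ ^ . = 6 differences

6


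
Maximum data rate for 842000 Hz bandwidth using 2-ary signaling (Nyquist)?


Rate = 2 * B * log2(M) = 2 * 842000 * 1.0 = 1684000.0

1684000.0 bps


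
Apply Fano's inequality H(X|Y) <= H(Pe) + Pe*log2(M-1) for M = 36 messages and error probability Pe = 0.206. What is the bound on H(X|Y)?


H(Pe) = -Pe*log2(Pe) - (1-Pe)*log2(1-Pe) = -0.206*log2(0.206) - 0.794*log2(0.794) = 0.469532 + 0.264235 = 0.7338. Pe*log2(M-1) = 0.206*log2(35) = 1.056632. Bound = H(Pe) + Pe*log2(M-1) = 0.469532 + 0.264235 + 1.056632 = 1.7904

1.7904 bits


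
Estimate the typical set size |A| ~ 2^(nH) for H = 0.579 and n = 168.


log2|A_typical| = nH = 168 * 0.579 = 97.272, so |A_typical| ~ 2^97.272 = 1.913e+29

1.913e+29


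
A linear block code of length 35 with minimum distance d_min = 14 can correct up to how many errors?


Correction capability = floor((d-1)/2) = floor((14-1)/2) = 6

6 errors


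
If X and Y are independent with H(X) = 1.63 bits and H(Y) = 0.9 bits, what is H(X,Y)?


For independent variables, H(X,Y) = H(X) + H(Y) = 1.63 + 0.9 = 2.53

2.53 bits


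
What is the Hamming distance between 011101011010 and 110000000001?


Count differing positions: ^ . ^ ^ . ^ . ^ ^ . ^ ^ = 8 differences

8


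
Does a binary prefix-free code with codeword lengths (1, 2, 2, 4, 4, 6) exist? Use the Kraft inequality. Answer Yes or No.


Kraft sum = sum(2^(-l_i)) = 1.1406, need <= 1. Result: violated (a binary prefix-free code with these lengths cannot exist)

No


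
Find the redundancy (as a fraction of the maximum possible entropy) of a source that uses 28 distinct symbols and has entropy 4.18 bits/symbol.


H_max = log2(K) = log2(28) = 4.8074 bits/symbol. Redundancy = 1 - H/H_max = 1 - 4.18/4.8074 = 1 - 0.8695 = 0.1305

0.1305


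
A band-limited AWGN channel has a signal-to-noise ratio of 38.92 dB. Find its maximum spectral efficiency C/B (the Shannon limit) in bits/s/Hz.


SNR_linear = 10^(38.92/10) = 7798.3011; C/B = log2(1 + SNR_linear) = log2(1 + 7798.3011) = 12.9291

12.9291 bits/s/Hz


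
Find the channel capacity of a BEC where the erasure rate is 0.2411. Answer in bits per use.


C = 1 - epsilon = 1 - 0.2411 = 0.7589

0.7589 bits


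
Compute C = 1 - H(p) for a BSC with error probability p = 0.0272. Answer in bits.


H(p) = -p*log2(p) - (1-p)*log2(1-p) = -0.0272*log2(0.0272) - 0.9728*log2(0.9728) = 0.141447 + 0.038703 = 0.1801. C = 1 - H(p) = 1 - 0.1801 = 0.8199

0.8199 bits


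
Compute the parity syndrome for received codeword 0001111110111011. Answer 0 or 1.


Syndrome = XOR of all bits = 0 XOR 0 XOR 0 XOR 1 XOR 1 XOR 1 XOR 1 XOR 1 XOR 1 XOR 0 XOR 1 XOR 1 XOR 1 XOR 0 XOR 1 XOR 1 = 1

1


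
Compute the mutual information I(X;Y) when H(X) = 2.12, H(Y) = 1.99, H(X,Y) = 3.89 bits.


I(X;Y) = H(X) + H(Y) - H(X,Y) = 2.12 + 1.99 - 3.89 = 0.22

0.22 bits


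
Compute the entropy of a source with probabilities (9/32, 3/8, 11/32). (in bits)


H = -sum(p_i * log2(p_i)). Terms: -(9/32)*log2(9/32) = 0.514709; -(3/8)*log2(3/8) = 0.530639; -(11/32)*log2(11/32) = 0.529570. H = 0.514709 + 0.530639 + 0.529570 = 1.5749

1.5749 bits


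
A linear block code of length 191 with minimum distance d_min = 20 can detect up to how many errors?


Detection capability = d_min - 1 = 20 - 1 = 19

19 errors


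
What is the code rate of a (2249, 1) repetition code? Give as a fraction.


Rate = k/n = 1/2249

1/2249


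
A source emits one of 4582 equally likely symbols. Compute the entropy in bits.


H = log2(n) = log2(4582) = 12.1618

12.1618 bits


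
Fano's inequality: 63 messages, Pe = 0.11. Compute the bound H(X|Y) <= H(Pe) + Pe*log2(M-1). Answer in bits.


H(Pe) = -Pe*log2(Pe) - (1-Pe)*log2(1-Pe) = -0.11*log2(0.11) - 0.89*log2(0.89) = 0.350287 + 0.149629 = 0.4999. Pe*log2(M-1) = 0.11*log2(62) = 0.654962. Bound = H(Pe) + Pe*log2(M-1) = 0.350287 + 0.149629 + 0.654962 = 1.1549

1.1549 bits


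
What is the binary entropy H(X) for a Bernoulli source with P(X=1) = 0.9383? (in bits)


H = -p*log2(p) - (1-p)*log2(1-p). -0.9383*log2(0.9383) = 0.086210; -0.0617*log2(0.0617) = 0.247947. H = 0.086210 + 0.247947 = 0.3342

0.3342 bits


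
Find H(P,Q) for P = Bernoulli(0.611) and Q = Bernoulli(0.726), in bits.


H(P,Q) = -p*log2(q) - (1-p)*log2(1-q). -0.611*log2(0.726) = 0.282257; -0.389*log2(0.274) = 0.726556. H(P,Q) = 0.282257 + 0.726556 = 1.0088

1.0088 bits


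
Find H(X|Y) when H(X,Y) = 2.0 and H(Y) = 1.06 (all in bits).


H(X|Y) = H(X,Y) - H(Y) = 2.0 - 1.06 = 0.94

0.94 bits


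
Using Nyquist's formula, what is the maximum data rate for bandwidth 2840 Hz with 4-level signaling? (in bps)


Rate = 2 * B * log2(M) = 2 * 2840 * 2.0 = 11360.0

11360.0 bps


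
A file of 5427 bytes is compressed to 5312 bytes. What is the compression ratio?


Ratio = original / compressed = 5427 / 5312 = 1.0216

1.0216


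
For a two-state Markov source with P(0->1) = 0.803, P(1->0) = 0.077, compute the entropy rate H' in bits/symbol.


Stationary distribution: pi_0 = p10/(p01+p10) = 0.0875, pi_1 = 0.9125. Entropy rate H' = pi_0*H(p01) + pi_1*H(p10) = 0.0875*0.7159 + 0.9125*0.3915 = 0.4199

0.4199 bits/symbol


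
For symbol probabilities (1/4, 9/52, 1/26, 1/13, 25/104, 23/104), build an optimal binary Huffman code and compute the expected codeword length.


Huffman construction (repeatedly merge the two least-probable nodes; each merge adds 1 bit to every symbol beneath it): 1/26 + 1/13 = 3/26; 3/26 + 9/52 = 15/52; 23/104 + 25/104 = 6/13; 1/4 + 15/52 = 7/13; 6/13 + 7/13 = 1. Resulting codeword lengths (in the order the probabilities were given): (2, 3, 4, 4, 2, 2). L_avg = sum(p_i * l_i) = 1/4*2 + 9/52*3 + 1/26*4 + 1/13*4 + 25/104*2 + 23/104*2 = 125/52 = 2.4038

2.4038 bits


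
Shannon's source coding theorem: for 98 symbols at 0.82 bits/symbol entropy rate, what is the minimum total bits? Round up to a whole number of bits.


Minimum bits >= n * H = 98 * 0.82 = 80.36, rounded up to a whole number of bits = 81

81 bits


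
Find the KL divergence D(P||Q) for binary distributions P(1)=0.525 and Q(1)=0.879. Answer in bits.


KL = p*log2(p/q) + (1-p)*log2((1-p)/(1-q)) = 0.525*log2(0.525/0.879) + 0.475*log2(0.475/0.121) = 0.5468

0.5468 bits


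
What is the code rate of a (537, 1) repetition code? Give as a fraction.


Rate = k/n = 1/537

1/537


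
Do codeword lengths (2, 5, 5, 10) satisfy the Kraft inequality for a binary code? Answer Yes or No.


Kraft sum = sum(2^(-l_i)) = 0.3135, need <= 1. Result: satisfied (a binary prefix-free code with these lengths exists)

Yes
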